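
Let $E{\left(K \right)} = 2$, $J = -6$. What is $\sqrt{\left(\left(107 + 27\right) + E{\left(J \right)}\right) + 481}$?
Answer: $\sqrt{617} \approx 24.839$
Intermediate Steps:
$\sqrt{\left(\left(107 + 27\right) + E{\left(J \right)}\right) + 481} = \sqrt{\left(\left(107 + 27\right) + 2\right) + 481} = \sqrt{\left(134 + 2\right) + 481} = \sqrt{136 + 481} = \sqrt{617}$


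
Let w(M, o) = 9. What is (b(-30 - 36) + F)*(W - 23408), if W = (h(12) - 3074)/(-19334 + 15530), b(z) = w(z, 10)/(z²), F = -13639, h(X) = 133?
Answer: 195928242663675/613712 ≈ 3.1925e+8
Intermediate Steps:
b(z) = 9/z² (b(z) = 9/(z²) = 9/z²)
W = 2941/3804 (W = (133 - 3074)/(-19334 + 15530) = -2941/(-3804) = -2941*(-1/3804) = 2941/3804 ≈ 0.77313)
(b(-30 - 36) + F)*(W - 23408) = (9/(-30 - 36)² - 13639)*(2941/3804 - 23408) = (9/(-66)² - 13639)*(-89041091/3804) = (9*(1/4356) - 13639)*(-89041091/3804) = (1/484 - 13639)*(-89041091/3804) = -6601275/484*(-89041091/3804) = 195928242663675/613712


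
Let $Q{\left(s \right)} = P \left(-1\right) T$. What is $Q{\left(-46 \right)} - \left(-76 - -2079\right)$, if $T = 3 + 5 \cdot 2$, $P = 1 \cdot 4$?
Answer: $-2055$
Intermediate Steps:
$P = 4$
$T = 13$ ($T = 3 + 10 = 13$)
$Q{\left(s \right)} = -52$ ($Q{\left(s \right)} = 4 \left(-1\right) 13 = \left(-4\right) 13 = -52$)
$Q{\left(-46 \right)} - \left(-76 - -2079\right) = -52 - \left(-76 - -2079\right) = -52 - \left(-76 + 2079\right) = -52 - 2003 = -2055$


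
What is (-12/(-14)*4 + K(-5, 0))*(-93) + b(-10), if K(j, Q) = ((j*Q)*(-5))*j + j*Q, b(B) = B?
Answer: -2302/7 ≈ -328.86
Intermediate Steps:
K(j, Q) = Q*j - 5*Q*j² (K(j, Q) = ((Q*j)*(-5))*j + Q*j = (-5*Q*j)*j + Q*j = -5*Q*j² + Q*j = Q*j - 5*Q*j²)
(-12/(-14)*4 + K(-5, 0))*(-93) + b(-10) = (-12/(-14)*4 + 0*(-5)*(1 - 5*(-5)))*(-93) - 10 = (-12*(-1/14)*4 + 0*(-5)*(1 + 25))*(-93) - 10 = ((6/7)*4 + 0*(-5)*26)*(-93) - 10 = (24/7 + 0)*(-93) - 10 = (24/7)*(-93) - 10 = -2232/7 - 10 = -2302/7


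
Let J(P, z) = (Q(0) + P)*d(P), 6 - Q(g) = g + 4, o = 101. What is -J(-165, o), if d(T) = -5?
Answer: -815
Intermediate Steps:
Q(g) = 2 - g (Q(g) = 6 - (g + 4) = 6 - (4 + g) = 6 + (-4 - g) = 2 - g)
J(P, z) = -10 - 5*P (J(P, z) = ((2 - 1*0) + P)*(-5) = ((2 + 0) + P)*(-5) = (2 + P)*(-5) = -10 - 5*P)
-J(-165, o) = -(-10 - 5*(-165)) = -(-10 + 825) = -1*815 = -815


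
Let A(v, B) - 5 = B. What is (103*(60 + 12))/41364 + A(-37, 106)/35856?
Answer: 834875/4577616 ≈ 0.18238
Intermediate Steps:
A(v, B) = 5 + B
(103*(60 + 12))/41364 + A(-37, 106)/35856 = (103*(60 + 12))/41364 + (5 + 106)/35856 = (103*72)*(1/41364) + 111*(1/35856) = 7416*(1/41364) + 37/11952 = 206/1149 + 37/11952 = 834875/4577616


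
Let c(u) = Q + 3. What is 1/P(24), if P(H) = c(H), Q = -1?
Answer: ½ ≈ 0.50000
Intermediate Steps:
c(u) = 2 (c(u) = -1 + 3 = 2)
P(H) = 2
1/P(24) = 1/2 = ½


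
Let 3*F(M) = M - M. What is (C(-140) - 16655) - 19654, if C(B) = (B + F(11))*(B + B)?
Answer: 2891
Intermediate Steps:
F(M) = 0 (F(M) = (M - M)/3 = (1/3)*0 = 0)
C(B) = 2*B**2 (C(B) = (B + 0)*(B + B) = B*(2*B) = 2*B**2)
(C(-140) - 16655) - 19654 = (2*(-140)**2 - 16655) - 19654 = (2*19600 - 16655) - 19654 = (39200 - 16655) - 19654 = 22545 - 19654 = 2891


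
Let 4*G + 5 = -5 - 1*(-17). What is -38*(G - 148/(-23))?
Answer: -14307/46 ≈ -311.02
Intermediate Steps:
G = 7/4 (G = -5/4 + (-5 - 1*(-17))/4 = -5/4 + (-5 + 17)/4 = -5/4 + (1/4)*12 = -5/4 + 3 = 7/4 ≈ 1.7500)
-38*(G - 148/(-23)) = -38*(7/4 - 148/(-23)) = -38*(7/4 - 148*(-1/23)) = -38*(7/4 + 148/23) = -38*753/92 = -14307/46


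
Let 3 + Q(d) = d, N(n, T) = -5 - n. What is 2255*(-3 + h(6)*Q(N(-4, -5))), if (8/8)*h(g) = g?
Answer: -60885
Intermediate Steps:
Q(d) = -3 + d
h(g) = g
2255*(-3 + h(6)*Q(N(-4, -5))) = 2255*(-3 + 6*(-3 + (-5 - 1*(-4)))) = 2255*(-3 + 6*(-3 + (-5 + 4))) = 2255*(-3 + 6*(-3 - 1)) = 2255*(-3 + 6*(-4)) = 2255*(-3 - 24) = 2255*(-27) = -60885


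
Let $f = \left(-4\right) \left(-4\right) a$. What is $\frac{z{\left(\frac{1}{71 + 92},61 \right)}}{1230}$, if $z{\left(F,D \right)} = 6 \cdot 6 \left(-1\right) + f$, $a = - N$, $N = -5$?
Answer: $\frac{22}{615} \approx 0.035772$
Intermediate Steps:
$a = 5$ ($a = \left(-1\right) \left(-5\right) = 5$)
$f = 80$ ($f = \left(-4\right) \left(-4\right) 5 = 16 \cdot 5 = 80$)
$z{\left(F,D \right)} = 44$ ($z{\left(F,D \right)} = 6 \cdot 6 \left(-1\right) + 80 = 6 \left(-6\right) + 80 = -36 + 80 = 44$)
$\frac{z{\left(\frac{1}{71 + 92},61 \right)}}{1230} = \frac{44}{1230} = 44 \cdot \frac{1}{1230} = \frac{22}{615}$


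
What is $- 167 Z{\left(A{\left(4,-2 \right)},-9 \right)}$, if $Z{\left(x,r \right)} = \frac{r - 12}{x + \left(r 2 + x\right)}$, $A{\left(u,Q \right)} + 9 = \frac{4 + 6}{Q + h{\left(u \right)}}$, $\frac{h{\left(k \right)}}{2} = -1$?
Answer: $- \frac{3507}{41} \approx -85.537$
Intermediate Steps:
$h{\left(k \right)} = -2$ ($h{\left(k \right)} = 2 \left(-1\right) = -2$)
$A{\left(u,Q \right)} = -9 + \frac{10}{-2 + Q}$ ($A{\left(u,Q \right)} = -9 + \frac{4 + 6}{Q - 2} = -9 + \frac{10}{-2 + Q}$)
$Z{\left(x,r \right)} = \frac{-12 + r}{2 r + 2 x}$ ($Z{\left(x,r \right)} = \frac{-12 + r}{x + \left(2 r + x\right)} = \frac{-12 + r}{x + \left(x + 2 r\right)} = \frac{-12 + r}{2 r + 2 x}$)
$- 167 Z{\left(A{\left(4,-2 \right)},-9 \right)} = - 167 \frac{-6 + \frac{1}{2} \left(-9\right)}{-9 + \frac{28 - -18}{-2 - 2}} = - 167 \frac{-6 - \frac{9}{2}}{-9 + \frac{28 + 18}{-4}} = - 167 \frac{1}{-9 - \frac{23}{2}} \left(- \frac{21}{2}\right) = - 167 \frac{1}{- \frac{41}{2}} \left(- \frac{21}{2}\right) = - 167 \left(\left(- \frac{2}{41}\right) \left(- \frac{21}{2}\right)\right) = \left(-167\right) \frac{21}{41} = - \frac{3507}{41}$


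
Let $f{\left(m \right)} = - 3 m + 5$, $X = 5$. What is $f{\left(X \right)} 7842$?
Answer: $-78420$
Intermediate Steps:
$f{\left(m \right)} = 5 - 3 m$
$f{\left(X \right)} 7842 = \left(5 - 15\right) 7842 = \left(-10\right) 7842 = -78420$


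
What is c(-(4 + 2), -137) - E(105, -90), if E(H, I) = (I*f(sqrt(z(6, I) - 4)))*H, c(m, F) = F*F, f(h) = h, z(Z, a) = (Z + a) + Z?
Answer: 18769 + 9450*I*sqrt(82) ≈ 18769.0 + 85573.0*I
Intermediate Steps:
z(Z, a) = a + 2*Z
c(m, F) = F**2
E(H, I) = H*I*sqrt(8 + I) (E(H, I) = (I*sqrt((I + 2*6) - 4))*H = (I*sqrt((I + 12) - 4))*H = (I*sqrt((12 + I) - 4))*H = (I*sqrt(8 + I))*H = H*I*sqrt(8 + I))
c(-(4 + 2), -137) - E(105, -90) = (-137)**2 - 105*(-90)*sqrt(8 - 90) = 18769 - 105*(-90)*sqrt(-82) = 18769 - 105*(-90)*I*sqrt(82) = 18769 - (-9450)*I*sqrt(82) = 18769 + 9450*I*sqrt(82)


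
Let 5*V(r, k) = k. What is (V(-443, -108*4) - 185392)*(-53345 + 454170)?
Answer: -74344379680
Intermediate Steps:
V(r, k) = k/5
(V(-443, -108*4) - 185392)*(-53345 + 454170) = ((-108*4)/5 - 185392)*(-53345 + 454170) = ((⅕)*(-432) - 185392)*400825 = (-432/5 - 185392)*400825 = -927392/5*400825 = -74344379680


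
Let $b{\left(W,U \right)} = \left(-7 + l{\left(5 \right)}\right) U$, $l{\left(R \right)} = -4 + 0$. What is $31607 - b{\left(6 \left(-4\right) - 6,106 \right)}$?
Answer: $32773$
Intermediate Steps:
$l{\left(R \right)} = -4$
$b{\left(W,U \right)} = - 11 U$ ($b{\left(W,U \right)} = \left(-7 - 4\right) U = - 11 U$)
$31607 - b{\left(6 \left(-4\right) - 6,106 \right)} = 31607 - \left(-11\right) 106 = 31607 - -1166 = 31607 + 1166 = 32773$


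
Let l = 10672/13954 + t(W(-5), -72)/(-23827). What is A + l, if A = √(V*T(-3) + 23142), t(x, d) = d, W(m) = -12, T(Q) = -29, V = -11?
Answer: 127643216/166240979 + √23461 ≈ 153.94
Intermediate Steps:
l = 127643216/166240979 (l = 10672/13954 - 72/(-23827) = 10672*(1/13954) - 72*(-1/23827) = 5336/6977 + 72/23827 = 127643216/166240979 ≈ 0.76782)
A = √23461 (A = √(-11*(-29) + 23142) = √(319 + 23142) = √23461 ≈ 153.17)
A + l = √23461 + 127643216/166240979 = 127643216/166240979 + √23461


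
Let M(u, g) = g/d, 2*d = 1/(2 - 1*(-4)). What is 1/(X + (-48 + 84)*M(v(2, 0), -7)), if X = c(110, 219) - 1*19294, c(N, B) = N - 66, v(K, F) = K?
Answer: -1/22274 ≈ -4.4895e-5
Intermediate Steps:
d = 1/12 (d = 1/(2*(2 - 1*(-4))) = 1/(2*(2 + 4)) = (½)/6 = (½)*(⅙) = 1/12 ≈ 0.083333)
c(N, B) = -66 + N
X = -19250 (X = (-66 + 110) - 1*19294 = 44 - 19294 = -19250)
M(u, g) = 12*g (M(u, g) = g/(1/12) = g*12 = 12*g)
1/(X + (-48 + 84)*M(v(2, 0), -7)) = 1/(-19250 + (-48 + 84)*(12*(-7))) = 1/(-19250 + 36*(-84)) = 1/(-19250 - 3024) = 1/(-22274) = -1/22274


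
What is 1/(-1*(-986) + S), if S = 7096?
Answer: 1/8082 ≈ 0.00012373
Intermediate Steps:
1/(-1*(-986) + S) = 1/(-1*(-986) + 7096) = 1/(986 + 7096) = 1/8082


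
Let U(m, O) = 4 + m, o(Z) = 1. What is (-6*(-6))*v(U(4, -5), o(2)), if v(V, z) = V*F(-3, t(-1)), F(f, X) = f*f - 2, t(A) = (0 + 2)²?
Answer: 2016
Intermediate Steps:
t(A) = 4 (t(A) = 2² = 4)
F(f, X) = -2 + f² (F(f, X) = f² - 2 = -2 + f²)
v(V, z) = 7*V (v(V, z) = V*(-2 + (-3)²) = V*(-2 + 9) = V*7 = 7*V)
(-6*(-6))*v(U(4, -5), o(2)) = (-6*(-6))*(7*(4 + 4)) = 36*(7*8) = 36*56 = 2016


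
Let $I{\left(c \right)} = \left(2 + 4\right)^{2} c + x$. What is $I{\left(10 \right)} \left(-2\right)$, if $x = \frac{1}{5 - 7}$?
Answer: $-719$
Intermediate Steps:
$x = - \frac{1}{2}$ ($x = \frac{1}{-2} = - \frac{1}{2} \approx -0.5$)
$I{\left(c \right)} = - \frac{1}{2} + 36 c$ ($I{\left(c \right)} = \left(2 + 4\right)^{2} c - \frac{1}{2} = 6^{2} c - \frac{1}{2} = 36 c - \frac{1}{2} = - \frac{1}{2} + 36 c$)
$I{\left(10 \right)} \left(-2\right) = \left(- \frac{1}{2} + 36 \cdot 10\right) \left(-2\right) = \left(- \frac{1}{2} + 360\right) \left(-2\right) = \frac{719}{2} \left(-2\right) = -719$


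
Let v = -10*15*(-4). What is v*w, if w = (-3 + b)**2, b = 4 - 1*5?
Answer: 9600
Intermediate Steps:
b = -1 (b = 4 - 5 = -1)
w = 16 (w = (-3 - 1)**2 = (-4)**2 = 16)
v = 600 (v = -150*(-4) = 600)
v*w = 600*16 = 9600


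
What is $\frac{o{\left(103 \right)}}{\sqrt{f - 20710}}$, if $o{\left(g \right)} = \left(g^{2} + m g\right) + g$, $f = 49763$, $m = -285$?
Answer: $- \frac{18643 \sqrt{29053}}{29053} \approx -109.38$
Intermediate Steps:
$o{\left(g \right)} = g^{2} - 284 g$ ($o{\left(g \right)} = \left(g^{2} - 285 g\right) + g = g^{2} - 284 g$)
$\frac{o{\left(103 \right)}}{\sqrt{f - 20710}} = \frac{103 \left(-284 + 103\right)}{\sqrt{49763 - 20710}} = \frac{103 \left(-181\right)}{\sqrt{29053}} = - 18643 \frac{\sqrt{29053}}{29053} = - \frac{18643 \sqrt{29053}}{29053}$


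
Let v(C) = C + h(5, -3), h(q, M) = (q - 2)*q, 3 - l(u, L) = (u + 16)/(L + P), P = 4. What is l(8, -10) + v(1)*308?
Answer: 4935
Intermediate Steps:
l(u, L) = 3 - (16 + u)/(4 + L) (l(u, L) = 3 - (u + 16)/(L + 4) = 3 - (16 + u)/(4 + L))
h(q, M) = q*(-2 + q) (h(q, M) = (-2 + q)*q = q*(-2 + q))
v(C) = 15 + C (v(C) = C + 5*(-2 + 5) = C + 5*3 = C + 15 = 15 + C)
l(8, -10) + v(1)*308 = (-4 - 1*8 + 3*(-10))/(4 - 10) + (15 + 1)*308 = (-4 - 8 - 30)/(-6) + 16*308 = -⅙*(-42) + 4928 = 7 + 4928 = 4935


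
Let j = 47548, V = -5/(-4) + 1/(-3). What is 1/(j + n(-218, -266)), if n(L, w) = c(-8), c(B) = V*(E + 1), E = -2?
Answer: 12/570565 ≈ 2.1032e-5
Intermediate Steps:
V = 11/12 (V = -5*(-¼) + 1*(-⅓) = 5/4 - ⅓ = 11/12 ≈ 0.91667)
c(B) = -11/12 (c(B) = 11*(-2 + 1)/12 = (11/12)*(-1) = -11/12)
n(L, w) = -11/12
1/(j + n(-218, -266)) = 1/(47548 - 11/12) = 1/(570565/12) = 12/570565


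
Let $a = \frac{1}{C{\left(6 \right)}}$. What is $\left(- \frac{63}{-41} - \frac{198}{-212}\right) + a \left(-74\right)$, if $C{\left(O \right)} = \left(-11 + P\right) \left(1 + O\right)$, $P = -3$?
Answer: $\frac{686915}{212954} \approx 3.2257$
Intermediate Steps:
$C{\left(O \right)} = -14 - 14 O$ ($C{\left(O \right)} = \left(-11 - 3\right) \left(1 + O\right) = - 14 \left(1 + O\right) = -14 - 14 O$)
$a = - \frac{1}{98}$ ($a = \frac{1}{-14 - 84} = \frac{1}{-98} = - \frac{1}{98} \approx -0.010204$)
$\left(- \frac{63}{-41} - \frac{198}{-212}\right) + a \left(-74\right) = \left(- \frac{63}{-41} - \frac{198}{-212}\right) - - \frac{37}{49} = \left(\left(-63\right) \left(- \frac{1}{41}\right) - - \frac{99}{106}\right) + \frac{37}{49} = \left(\frac{63}{41} + \frac{99}{106}\right) + \frac{37}{49} = \frac{10737}{4346} + \frac{37}{49} = \frac{686915}{212954}$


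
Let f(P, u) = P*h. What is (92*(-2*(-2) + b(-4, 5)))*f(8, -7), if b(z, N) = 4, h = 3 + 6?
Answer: 52992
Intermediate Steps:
h = 9
f(P, u) = 9*P (f(P, u) = P*9 = 9*P)
(92*(-2*(-2) + b(-4, 5)))*f(8, -7) = (92*(-2*(-2) + 4))*(9*8) = (92*(4 + 4))*72 = (92*8)*72 = 736*72 = 52992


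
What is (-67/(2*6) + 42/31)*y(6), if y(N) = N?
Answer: -1573/62 ≈ -25.371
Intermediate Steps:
(-67/(2*6) + 42/31)*y(6) = (-67/(2*6) + 42/31)*6 = (-67/12 + 42*(1/31))*6 = (-67*1/12 + 42/31)*6 = (-67/12 + 42/31)*6 = -1573/372*6 = -1573/62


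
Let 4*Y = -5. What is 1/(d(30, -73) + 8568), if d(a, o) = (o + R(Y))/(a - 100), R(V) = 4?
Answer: 70/599829 ≈ 0.00011670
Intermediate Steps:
Y = -5/4 (Y = (¼)*(-5) = -5/4 ≈ -1.2500)
d(a, o) = (4 + o)/(-100 + a) (d(a, o) = (o + 4)/(a - 100) = (4 + o)/(-100 + a))
1/(d(30, -73) + 8568) = 1/((4 - 73)/(-100 + 30) + 8568) = 1/(-69/(-70) + 8568) = 1/(-1/70*(-69) + 8568) = 1/(69/70 + 8568) = 1/(599829/70) = 70/599829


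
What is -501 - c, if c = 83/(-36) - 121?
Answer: -13597/36 ≈ -377.69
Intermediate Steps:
c = -4439/36 (c = 83*(-1/36) - 121 = -83/36 - 121 = -4439/36 ≈ -123.31)
-501 - c = -501 - 1*(-4439/36) = -501 + 4439/36 = -13597/36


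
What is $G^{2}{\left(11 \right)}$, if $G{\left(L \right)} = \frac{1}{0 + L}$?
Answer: $\frac{1}{121} \approx 0.0082645$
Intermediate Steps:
$G{\left(L \right)} = \frac{1}{L}$
$G^{2}{\left(11 \right)} = \left(\frac{1}{11}\right)^{2} = \frac{1}{121}$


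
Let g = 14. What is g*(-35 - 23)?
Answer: -812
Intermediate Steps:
g*(-35 - 23) = 14*(-35 - 23) = 14*(-58) = -812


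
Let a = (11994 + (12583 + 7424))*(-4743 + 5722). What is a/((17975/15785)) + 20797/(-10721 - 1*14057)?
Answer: 2450682552561719/89076910 ≈ 2.7512e+7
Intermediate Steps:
a = 31328979 (a = (11994 + 20007)*979 = 32001*979 = 31328979)
a/((17975/15785)) + 20797/(-10721 - 1*14057) = 31328979/((17975/15785)) + 20797/(-10721 - 1*14057) = 31328979/((17975*(1/15785))) + 20797/(-10721 - 14057) = 31328979/(3595/3157) + 20797/(-24778) = 31328979*(3157/3595) + 20797*(-1/24778) = 98905586703/3595 - 20797/24778 = 2450682552561719/89076910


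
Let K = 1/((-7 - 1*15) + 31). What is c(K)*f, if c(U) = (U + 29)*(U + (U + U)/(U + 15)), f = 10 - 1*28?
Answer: -10087/153 ≈ -65.928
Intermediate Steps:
f = -18 (f = 10 - 28 = -18)
K = ⅑ (K = 1/((-7 - 15) + 31) = 1/(-22 + 31) = 1/9 = ⅑ ≈ 0.11111)
c(U) = (29 + U)*(U + 2*U/(15 + U)) (c(U) = (29 + U)*(U + (2*U)/(15 + U)) = (29 + U)*(U + 2*U/(15 + U)))
c(K)*f = ((493 + (⅑)² + 46*(⅑))/(9*(15 + ⅑)))*(-18) = ((493 + 1/81 + 46/9)/(9*(136/9)))*(-18) = ((⅑)*(9/136)*(40348/81))*(-18) = (10087/2754)*(-18) = -10087/153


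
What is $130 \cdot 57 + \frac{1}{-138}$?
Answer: $\frac{1022579}{138} \approx 7410.0$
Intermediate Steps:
$130 \cdot 57 + \frac{1}{-138} = 7410 - \frac{1}{138} = \frac{1022579}{138}$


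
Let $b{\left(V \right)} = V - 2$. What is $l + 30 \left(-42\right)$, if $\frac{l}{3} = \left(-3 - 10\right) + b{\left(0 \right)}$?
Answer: $-1305$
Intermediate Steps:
$b{\left(V \right)} = -2 + V$
$l = -45$ ($l = 3 \left(\left(-3 - 10\right) + \left(-2 + 0\right)\right) = 3 \left(-13 - 2\right) = 3 \left(-15\right) = -45$)
$l + 30 \left(-42\right) = -45 + 30 \left(-42\right) = -45 - 1260 = -1305$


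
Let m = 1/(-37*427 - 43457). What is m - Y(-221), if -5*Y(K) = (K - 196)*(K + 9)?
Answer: 5238467419/296280 ≈ 17681.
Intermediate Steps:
Y(K) = -(-196 + K)*(9 + K)/5 (Y(K) = -(K - 196)*(K + 9)/5 = -(-196 + K)*(9 + K)/5)
m = -1/59256 (m = 1/(-15799 - 43457) = 1/(-59256) = -1/59256 ≈ -1.6876e-5)
m - Y(-221) = -1/59256 - (1764/5 - ⅕*(-221)² + (187/5)*(-221)) = -1/59256 - (1764/5 - ⅕*48841 - 41327/5) = -1/59256 - (1764/5 - 48841/5 - 41327/5) = -1/59256 - 1*(-88404/5) = -1/59256 + 88404/5 = 5238467419/296280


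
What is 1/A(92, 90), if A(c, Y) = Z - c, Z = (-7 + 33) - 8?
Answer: -1/74 ≈ -0.013514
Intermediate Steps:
Z = 18 (Z = 26 - 8 = 18)
A(c, Y) = 18 - c
1/A(92, 90) = 1/(18 - 1*92) = 1/(18 - 92) = 1/(-74) = -1/74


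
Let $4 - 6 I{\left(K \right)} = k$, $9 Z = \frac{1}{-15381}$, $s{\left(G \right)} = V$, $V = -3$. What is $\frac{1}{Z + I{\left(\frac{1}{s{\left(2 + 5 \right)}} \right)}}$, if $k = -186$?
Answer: $\frac{138429}{4383584} \approx 0.031579$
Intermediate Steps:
$s{\left(G \right)} = -3$
$Z = - \frac{1}{138429}$ ($Z = \frac{1}{9 \left(-15381\right)} = \frac{1}{9} \left(- \frac{1}{15381}\right) = - \frac{1}{138429} \approx -7.2239 \cdot 10^{-6}$)
$I{\left(K \right)} = \frac{95}{3}$ ($I{\left(K \right)} = \frac{2}{3} - -31 = \frac{2}{3} + 31 = \frac{95}{3}$)
$\frac{1}{Z + I{\left(\frac{1}{s{\left(2 + 5 \right)}} \right)}} = \frac{1}{- \frac{1}{138429} + \frac{95}{3}} = \frac{1}{\frac{4383584}{138429}} = \frac{138429}{4383584}$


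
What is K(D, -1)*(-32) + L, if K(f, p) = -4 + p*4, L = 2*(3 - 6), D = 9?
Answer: 250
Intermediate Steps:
L = -6 (L = 2*(-3) = -6)
K(f, p) = -4 + 4*p
K(D, -1)*(-32) + L = (-4 + 4*(-1))*(-32) - 6 = (-4 - 4)*(-32) - 6 = -8*(-32) - 6 = 256 - 6 = 250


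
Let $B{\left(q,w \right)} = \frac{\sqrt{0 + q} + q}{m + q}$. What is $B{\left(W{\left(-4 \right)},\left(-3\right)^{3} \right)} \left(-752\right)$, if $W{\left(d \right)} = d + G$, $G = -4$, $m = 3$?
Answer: $- \frac{6016}{5} + \frac{1504 i \sqrt{2}}{5} \approx -1203.2 + 425.4 i$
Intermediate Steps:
$W{\left(d \right)} = -4 + d$ ($W{\left(d \right)} = d - 4 = -4 + d$)
$B{\left(q,w \right)} = \frac{q + \sqrt{q}}{3 + q}$ ($B{\left(q,w \right)} = \frac{\sqrt{0 + q} + q}{3 + q} = \frac{\sqrt{q} + q}{3 + q} = \frac{q + \sqrt{q}}{3 + q}$)
$B{\left(W{\left(-4 \right)},\left(-3\right)^{3} \right)} \left(-752\right) = \frac{\left(-4 - 4\right) + \sqrt{-4 - 4}}{3 - 8} \left(-752\right) = \frac{-8 + \sqrt{-8}}{3 - 8} \left(-752\right) = \frac{-8 + 2 i \sqrt{2}}{-5} \left(-752\right) = - \frac{-8 + 2 i \sqrt{2}}{5} \left(-752\right) = \left(\frac{8}{5} - \frac{2 i \sqrt{2}}{5}\right) \left(-752\right) = - \frac{6016}{5} + \frac{1504 i \sqrt{2}}{5}$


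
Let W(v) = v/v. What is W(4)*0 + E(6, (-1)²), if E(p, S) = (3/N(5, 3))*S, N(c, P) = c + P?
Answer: 3/8 ≈ 0.37500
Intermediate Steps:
N(c, P) = P + c
W(v) = 1
E(p, S) = 3*S/8 (E(p, S) = (3/(3 + 5))*S = (3/8)*S = (3*(⅛))*S = 3*S/8)
W(4)*0 + E(6, (-1)²) = 1*0 + (3/8)*(-1)² = 0 + (3/8)*1 = 0 + 3/8 = 3/8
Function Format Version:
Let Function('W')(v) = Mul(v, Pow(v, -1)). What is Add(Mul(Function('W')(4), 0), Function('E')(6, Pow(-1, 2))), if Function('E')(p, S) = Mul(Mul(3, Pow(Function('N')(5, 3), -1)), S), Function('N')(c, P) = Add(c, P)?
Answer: Rational(3, 8) ≈ 0.37500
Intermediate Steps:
Function('N')(c, P) = Add(P, c)
Function('W')(v) = 1
Function('E')(p, S) = Mul(Rational(3, 8), S) (Function('E')(p, S) = Mul(Mul(3, Pow(Add(3, 5), -1)), S) = Mul(Mul(3, Pow(8, -1)), S) = Mul(Mul(3, Rational(1, 8)), S) = Mul(Rational(3, 8), S))
Add(Mul(Function('W')(4), 0), Function('E')(6, Pow(-1, 2))) = Add(Mul(1, 0), Mul(Rational(3, 8), Pow(-1, 2))) = Add(0, Mul(Rational(3, 8), 1)) = Add(0, Rational(3, 8)) = Rational(3, 8)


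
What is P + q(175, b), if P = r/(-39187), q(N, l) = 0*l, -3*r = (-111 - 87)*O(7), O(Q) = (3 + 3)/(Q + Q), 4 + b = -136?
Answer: -198/274309 ≈ -0.00072181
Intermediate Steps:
b = -140 (b = -4 - 136 = -140)
O(Q) = 3/Q (O(Q) = 6/((2*Q)) = 6*(1/(2*Q)) = 3/Q)
r = 198/7 (r = -(-111 - 87)*3/7/3 = -(-66)*3*(⅐) = -(-66)*3/7 = -⅓*(-594/7) = 198/7 ≈ 28.286)
q(N, l) = 0
P = -198/274309 (P = (198/7)/(-39187) = (198/7)*(-1/39187) = -198/274309 ≈ -0.00072181)
P + q(175, b) = -198/274309 + 0 = -198/274309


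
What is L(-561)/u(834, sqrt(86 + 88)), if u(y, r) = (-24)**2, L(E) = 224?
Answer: 7/18 ≈ 0.38889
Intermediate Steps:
u(y, r) = 576
L(-561)/u(834, sqrt(86 + 88)) = 224/576 = 224*(1/576) = 7/18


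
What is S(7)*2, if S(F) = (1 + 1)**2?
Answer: 8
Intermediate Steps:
S(F) = 4 (S(F) = 2**2 = 4)
S(7)*2 = 4*2 = 8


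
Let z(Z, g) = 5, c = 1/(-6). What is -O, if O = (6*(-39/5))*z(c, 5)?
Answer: 234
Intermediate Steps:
c = -1/6 ≈ -0.16667
O = -234 (O = (6*(-39/5))*5 = -234/5*5 = -234)
-O = -1*(-234) = 234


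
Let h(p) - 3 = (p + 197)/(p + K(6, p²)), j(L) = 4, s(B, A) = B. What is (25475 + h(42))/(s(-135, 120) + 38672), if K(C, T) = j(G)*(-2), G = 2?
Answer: 866491/1310258 ≈ 0.66131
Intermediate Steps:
K(C, T) = -8 (K(C, T) = 4*(-2) = -8)
h(p) = 3 + (197 + p)/(-8 + p) (h(p) = 3 + (p + 197)/(p - 8) = 3 + (197 + p)/(-8 + p))
(25475 + h(42))/(s(-135, 120) + 38672) = (25475 + (173 + 4*42)/(-8 + 42))/(-135 + 38672) = (25475 + (173 + 168)/34)/38537 = (25475 + (1/34)*341)*(1/38537) = (25475 + 341/34)*(1/38537) = (866491/34)*(1/38537) = 866491/1310258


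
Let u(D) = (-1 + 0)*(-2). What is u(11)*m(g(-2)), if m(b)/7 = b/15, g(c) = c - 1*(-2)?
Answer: 0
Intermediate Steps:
g(c) = 2 + c (g(c) = c + 2 = 2 + c)
u(D) = 2 (u(D) = -1*(-2) = 2)
m(b) = 7*b/15 (m(b) = 7*(b/15) = 7*b/15)
u(11)*m(g(-2)) = 2*(7*(2 - 2)/15) = 2*((7/15)*0) = 2*0 = 0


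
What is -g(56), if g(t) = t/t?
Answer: -1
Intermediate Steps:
g(t) = 1
-g(56) = -1*1 = -1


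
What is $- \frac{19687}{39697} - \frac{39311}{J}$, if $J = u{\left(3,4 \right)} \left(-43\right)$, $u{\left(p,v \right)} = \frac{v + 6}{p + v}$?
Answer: $\frac{10915235959}{17069710} \approx 639.45$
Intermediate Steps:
$u{\left(p,v \right)} = \frac{6 + v}{p + v}$
$J = - \frac{430}{7}$ ($J = \frac{6 + 4}{3 + 4} \left(-43\right) = \frac{1}{7} \cdot 10 \left(-43\right) = \frac{10}{7} \left(-43\right) = - \frac{430}{7} \approx -61.429$)
$- \frac{19687}{39697} - \frac{39311}{J} = - \frac{19687}{39697} - \frac{39311}{- \frac{430}{7}} = \left(-19687\right) \frac{1}{39697} - - \frac{275177}{430} = - \frac{19687}{39697} + \frac{275177}{430} = \frac{10915235959}{17069710}$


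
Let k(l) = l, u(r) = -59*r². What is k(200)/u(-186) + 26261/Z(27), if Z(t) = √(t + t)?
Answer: -50/510291 + 26261*√6/18 ≈ 3573.7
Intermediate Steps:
Z(t) = √2*√t (Z(t) = √(2*t) = √2*√t)
k(200)/u(-186) + 26261/Z(27) = 200/((-59*(-186)²)) + 26261/((√2*√27)) = 200/((-59*34596)) + 26261/((√2*(3*√3))) = 200/(-2041164) + 26261/((3*√6)) = 200*(-1/2041164) + 26261*(√6/18) = -50/510291 + 26261*√6/18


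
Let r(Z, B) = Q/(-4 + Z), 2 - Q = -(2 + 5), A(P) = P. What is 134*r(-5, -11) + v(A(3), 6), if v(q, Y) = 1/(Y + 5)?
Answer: -1473/11 ≈ -133.91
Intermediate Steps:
v(q, Y) = 1/(5 + Y)
Q = 9 (Q = 2 - (-1)*(2 + 5) = 2 - (-1)*7 = 2 - 1*(-7) = 2 + 7 = 9)
r(Z, B) = 9/(-4 + Z)
134*r(-5, -11) + v(A(3), 6) = 134*(9/(-4 - 5)) + 1/(5 + 6) = 134*(9/(-9)) + 1/11 = 134*(9*(-⅑)) + 1/11 = 134*(-1) + 1/11 = -134 + 1/11 = -1473/11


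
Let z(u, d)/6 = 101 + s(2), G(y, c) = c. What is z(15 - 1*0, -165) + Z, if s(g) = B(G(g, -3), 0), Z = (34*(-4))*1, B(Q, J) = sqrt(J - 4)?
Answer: 470 + 12*I ≈ 470.0 + 12.0*I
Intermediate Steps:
B(Q, J) = sqrt(-4 + J)
Z = -136 (Z = -136*1 = -136)
s(g) = 2*I (s(g) = sqrt(-4 + 0) = sqrt(-4) = 2*I)
z(u, d) = 606 + 12*I (z(u, d) = 6*(101 + 2*I) = 606 + 12*I)
z(15 - 1*0, -165) + Z = (606 + 12*I) - 136 = 470 + 12*I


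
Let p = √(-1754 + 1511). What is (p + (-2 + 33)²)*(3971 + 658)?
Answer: 4448469 + 41661*I*√3 ≈ 4.4485e+6 + 72159.0*I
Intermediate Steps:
p = 9*I*√3 (p = √(-243) = 9*I*√3 ≈ 15.588*I)
(p + (-2 + 33)²)*(3971 + 658) = (9*I*√3 + (-2 + 33)²)*(3971 + 658) = (9*I*√3 + 31²)*4629 = (9*I*√3 + 961)*4629 = (961 + 9*I*√3)*4629 = 4448469 + 41661*I*√3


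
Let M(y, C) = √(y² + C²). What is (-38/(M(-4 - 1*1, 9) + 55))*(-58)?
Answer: 121220/2919 - 2204*√106/2919 ≈ 33.754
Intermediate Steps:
M(y, C) = √(C² + y²)
(-38/(M(-4 - 1*1, 9) + 55))*(-58) = (-38/(√(9² + (-4 - 1*1)²) + 55))*(-58) = (-38/(√(81 + (-4 - 1)²) + 55))*(-58) = (-38/(√(81 + (-5)²) + 55))*(-58) = (-38/(√(81 + 25) + 55))*(-58) = (-38/(√106 + 55))*(-58) = (-38/(55 + √106))*(-58) = -38/(55 + √106)*(-58) = 2204/(55 + √106)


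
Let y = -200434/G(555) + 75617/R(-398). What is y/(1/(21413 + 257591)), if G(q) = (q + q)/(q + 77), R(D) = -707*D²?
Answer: -494759879549912621117/15538838385 ≈ -3.1840e+10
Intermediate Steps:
G(q) = 2*q/(77 + q) (G(q) = (2*q)/(77 + q) = 2*q/(77 + q))
y = -7093229911397867/62155353540 (y = -200434/(2*555/(77 + 555)) + 75617/((-707*(-398)²)) = -200434/(2*555/632) + 75617/((-707*158404)) = -200434/(2*555*(1/632)) + 75617/(-111991628) = -200434/555/316 + 75617*(-1/111991628) = -200434*316/555 - 75617/111991628 = -63337144/555 - 75617/111991628 = -7093229911397867/62155353540 ≈ -1.1412e+5)
y/(1/(21413 + 257591)) = -7093229911397867/(62155353540*(1/(21413 + 257591))) = -7093229911397867/(62155353540*(1/279004)) = -7093229911397867/(62155353540*1/279004) = -7093229911397867/62155353540*279004 = -494759879549912621117/15538838385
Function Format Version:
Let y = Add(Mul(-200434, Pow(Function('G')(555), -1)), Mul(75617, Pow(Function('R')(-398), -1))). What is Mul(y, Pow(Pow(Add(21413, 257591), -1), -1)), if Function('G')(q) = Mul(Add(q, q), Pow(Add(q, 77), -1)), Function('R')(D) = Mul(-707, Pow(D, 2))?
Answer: Rational(-494759879549912621117, 15538838385) ≈ -3.1840e+10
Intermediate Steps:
Function('G')(q) = Mul(2, q, Pow(Add(77, q), -1)) (Function('G')(q) = Mul(Mul(2, q), Pow(Add(77, q), -1)) = Mul(2, q, Pow(Add(77, q), -1)))
y = Rational(-7093229911397867, 62155353540) (y = Add(Mul(-200434, Pow(Mul(2, 555, Pow(Add(77, 555), -1)), -1)), Mul(75617, Pow(Mul(-707, Pow(-398, 2)), -1))) = Add(Mul(-200434, Pow(Mul(2, 555, Pow(632, -1)), -1)), Mul(75617, Pow(Mul(-707, 158404), -1))) = Add(Mul(-200434, Pow(Mul(2, 555, Rational(1, 632)), -1)), Mul(75617, Pow(-111991628, -1))) = Add(Mul(-200434, Pow(Rational(555, 316), -1)), Mul(75617, Rational(-1, 111991628))) = Add(Mul(-200434, Rational(316, 555)), Rational(-75617, 111991628)) = Add(Rational(-63337144, 555), Rational(-75617, 111991628)) = Rational(-7093229911397867, 62155353540) ≈ -1.1412e+5)
Mul(y, Pow(Pow(Add(21413, 257591), -1), -1)) = Mul(Rational(-7093229911397867, 62155353540), Pow(Pow(Add(21413, 257591), -1), -1)) = Mul(Rational(-7093229911397867, 62155353540), Pow(Pow(279004, -1), -1)) = Mul(Rational(-7093229911397867, 62155353540), Pow(Rational(1, 279004), -1)) = Mul(Rational(-7093229911397867, 62155353540), 279004) = Rational(-494759879549912621117, 15538838385)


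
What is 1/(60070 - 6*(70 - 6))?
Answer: 1/59686 ≈ 1.6754e-5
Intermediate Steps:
1/(60070 - 6*(70 - 6)) = 1/(60070 - 6*64) = 1/(60070 - 384) = 1/59686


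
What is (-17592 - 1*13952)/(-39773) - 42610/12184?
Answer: -655197717/242297116 ≈ -2.7041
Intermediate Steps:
(-17592 - 1*13952)/(-39773) - 42610/12184 = (-17592 - 13952)*(-1/39773) - 42610*1/12184 = -31544*(-1/39773) - 21305/6092 = 31544/39773 - 21305/6092 = -655197717/242297116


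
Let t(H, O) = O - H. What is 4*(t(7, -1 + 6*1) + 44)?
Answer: 168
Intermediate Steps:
4*(t(7, -1 + 6*1) + 44) = 4*(((-1 + 6*1) - 1*7) + 44) = 4*(((-1 + 6) - 7) + 44) = 4*((5 - 7) + 44) = 4*(-2 + 44) = 4*42 = 168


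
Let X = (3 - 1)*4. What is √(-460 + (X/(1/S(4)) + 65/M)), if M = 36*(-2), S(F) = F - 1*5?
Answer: 7*I*√1378/12 ≈ 21.654*I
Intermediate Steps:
S(F) = -5 + F (S(F) = F - 5 = -5 + F)
X = 8 (X = 2*4 = 8)
M = -72
√(-460 + (X/(1/S(4)) + 65/M)) = √(-460 + (8/(1/(-5 + 4)) + 65/(-72))) = √(-460 + (8/(1/(-1)) + 65*(-1/72))) = √(-460 + (8/(-1) - 65/72)) = √(-460 + (8*(-1) - 65/72)) = √(-460 + (-8 - 65/72)) = √(-460 - 641/72) = √(-33761/72) = 7*I*√1378/12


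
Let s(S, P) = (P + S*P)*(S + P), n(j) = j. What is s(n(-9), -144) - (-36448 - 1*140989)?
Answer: 1181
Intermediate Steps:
s(S, P) = (P + S)*(P + P*S) (s(S, P) = (P + P*S)*(P + S) = (P + S)*(P + P*S))
s(n(-9), -144) - (-36448 - 1*140989) = -144*(-144 - 9 + (-9)² - 144*(-9)) - (-36448 - 1*140989) = -144*(-144 - 9 + 81 + 1296) - (-36448 - 140989) = -144*1224 - 1*(-177437) = -176256 + 177437 = 1181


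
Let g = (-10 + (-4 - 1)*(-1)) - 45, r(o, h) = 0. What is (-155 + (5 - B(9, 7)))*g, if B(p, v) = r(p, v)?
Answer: 7500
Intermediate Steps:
B(p, v) = 0
g = -50 (g = (-10 - 5*(-1)) - 45 = (-10 + 5) - 45 = -5 - 45 = -50)
(-155 + (5 - B(9, 7)))*g = (-155 + (5 - 1*0))*(-50) = (-155 + (5 + 0))*(-50) = (-155 + 5)*(-50) = -150*(-50) = 7500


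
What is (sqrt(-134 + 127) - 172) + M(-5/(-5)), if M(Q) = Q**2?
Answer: -171 + I*sqrt(7) ≈ -171.0 + 2.6458*I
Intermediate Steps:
(sqrt(-134 + 127) - 172) + M(-5/(-5)) = (sqrt(-134 + 127) - 172) + (-5/(-5))**2 = (sqrt(-7) - 172) + (-5*(-1/5))**2 = (I*sqrt(7) - 172) + 1**2 = (-172 + I*sqrt(7)) + 1 = -171 + I*sqrt(7)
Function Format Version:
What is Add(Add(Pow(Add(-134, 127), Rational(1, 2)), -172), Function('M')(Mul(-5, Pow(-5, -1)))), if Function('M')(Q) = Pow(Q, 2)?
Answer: Add(-171, Mul(I, Pow(7, Rational(1, 2)))) ≈ Add(-171.00, Mul(2.6458, I))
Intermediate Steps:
Add(Add(Pow(Add(-134, 127), Rational(1, 2)), -172), Function('M')(Mul(-5, Pow(-5, -1)))) = Add(Add(Pow(Add(-134, 127), Rational(1, 2)), -172), Pow(Mul(-5, Pow(-5, -1)), 2)) = Add(Add(Pow(-7, Rational(1, 2)), -172), Pow(Mul(-5, Rational(-1, 5)), 2)) = Add(Add(Mul(I, Pow(7, Rational(1, 2))), -172), Pow(1, 2)) = Add(Add(-172, Mul(I, Pow(7, Rational(1, 2)))), 1) = Add(-171, Mul(I, Pow(7, Rational(1, 2))))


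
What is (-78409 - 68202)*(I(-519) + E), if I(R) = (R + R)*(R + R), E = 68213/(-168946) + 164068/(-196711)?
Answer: -5249734307448232342023/33233536606 ≈ -1.5796e+11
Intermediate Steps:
E = -41136879771/33233536606 (E = 68213*(-1/168946) + 164068*(-1/196711) = -68213/168946 - 164068/196711 = -41136879771/33233536606 ≈ -1.2378)
I(R) = 4*R**2 (I(R) = (2*R)*(2*R) = 4*R**2)
(-78409 - 68202)*(I(-519) + E) = (-78409 - 68202)*(4*(-519)**2 - 41136879771/33233536606) = -146611*(4*269361 - 41136879771/33233536606) = -146611*(1077444 - 41136879771/33233536606) = -146611*35807233478035293/33233536606 = -5249734307448232342023/33233536606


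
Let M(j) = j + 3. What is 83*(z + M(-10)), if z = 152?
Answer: 12035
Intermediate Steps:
M(j) = 3 + j
83*(z + M(-10)) = 83*(152 + (3 - 10)) = 83*(152 - 7) = 83*145 = 12035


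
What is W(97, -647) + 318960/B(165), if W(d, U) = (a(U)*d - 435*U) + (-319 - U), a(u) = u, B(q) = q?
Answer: 2430418/11 ≈ 2.2095e+5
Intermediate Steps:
W(d, U) = -319 - 436*U + U*d (W(d, U) = (U*d - 435*U) + (-319 - U) = (-435*U + U*d) + (-319 - U) = -319 - 436*U + U*d)
W(97, -647) + 318960/B(165) = (-319 - 436*(-647) - 647*97) + 318960/165 = (-319 + 282092 - 62759) + 318960*(1/165) = 219014 + 21264/11 = 2430418/11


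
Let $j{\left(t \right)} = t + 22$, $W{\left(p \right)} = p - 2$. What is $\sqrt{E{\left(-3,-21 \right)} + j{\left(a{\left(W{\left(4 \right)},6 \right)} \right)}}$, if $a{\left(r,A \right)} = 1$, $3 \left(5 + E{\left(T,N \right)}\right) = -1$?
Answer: $\frac{\sqrt{159}}{3} \approx 4.2032$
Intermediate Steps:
$W{\left(p \right)} = -2 + p$
$E{\left(T,N \right)} = - \frac{16}{3}$ ($E{\left(T,N \right)} = -5 + \frac{1}{3} \left(-1\right) = -5 - \frac{1}{3} = - \frac{16}{3}$)
$j{\left(t \right)} = 22 + t$
$\sqrt{E{\left(-3,-21 \right)} + j{\left(a{\left(W{\left(4 \right)},6 \right)} \right)}} = \sqrt{- \frac{16}{3} + \left(22 + 1\right)} = \sqrt{- \frac{16}{3} + 23} = \sqrt{\frac{53}{3}} = \frac{\sqrt{159}}{3}$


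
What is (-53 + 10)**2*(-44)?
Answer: -81356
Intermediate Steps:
(-53 + 10)**2*(-44) = (-43)**2*(-44) = 1849*(-44) = -81356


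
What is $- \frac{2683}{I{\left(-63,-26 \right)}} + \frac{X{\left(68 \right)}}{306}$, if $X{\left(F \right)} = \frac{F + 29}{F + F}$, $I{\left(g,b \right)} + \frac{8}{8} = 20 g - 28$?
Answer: $\frac{111780761}{53643024} \approx 2.0838$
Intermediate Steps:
$I{\left(g,b \right)} = -29 + 20 g$ ($I{\left(g,b \right)} = -1 + \left(20 g - 28\right) = -1 + \left(-28 + 20 g\right) = -29 + 20 g$)
$X{\left(F \right)} = \frac{29 + F}{2 F}$
$- \frac{2683}{I{\left(-63,-26 \right)}} + \frac{X{\left(68 \right)}}{306} = - \frac{2683}{-29 + 20 \left(-63\right)} + \frac{\frac{1}{2} \cdot \frac{1}{68} \left(29 + 68\right)}{306} = - \frac{2683}{-29 - 1260} + \frac{1}{2} \cdot \frac{1}{68} \cdot 97 \cdot \frac{1}{306} = - \frac{2683}{-1289} + \frac{97}{136} \cdot \frac{1}{306} = \left(-2683\right) \left(- \frac{1}{1289}\right) + \frac{97}{41616} = \frac{2683}{1289} + \frac{97}{41616} = \frac{111780761}{53643024}$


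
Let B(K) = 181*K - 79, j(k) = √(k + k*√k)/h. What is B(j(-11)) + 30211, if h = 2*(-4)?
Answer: 30132 - 181*√(-11 - 11*I*√11)/8 ≈ 30049.0 + 112.11*I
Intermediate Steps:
h = -8
j(k) = -√(k + k^(3/2))/8 (j(k) = √(k + k*√k)/(-8) = √(k + k^(3/2))*(-⅛) = -√(k + k^(3/2))/8)
B(K) = -79 + 181*K
B(j(-11)) + 30211 = (-79 + 181*(-√(-11 + (-11)^(3/2))/8)) + 30211 = (-79 + 181*(-√(-11 - 11*I*√11)/8)) + 30211 = (-79 - 181*√(-11 - 11*I*√11)/8) + 30211 = 30132 - 181*√(-11 - 11*I*√11)/8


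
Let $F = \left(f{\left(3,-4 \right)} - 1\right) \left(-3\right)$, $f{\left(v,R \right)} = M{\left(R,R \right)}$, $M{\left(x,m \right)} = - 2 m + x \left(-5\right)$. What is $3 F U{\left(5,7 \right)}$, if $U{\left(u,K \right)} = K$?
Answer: $-1701$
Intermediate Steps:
$M{\left(x,m \right)} = - 5 x - 2 m$ ($M{\left(x,m \right)} = - 2 m - 5 x = - 5 x - 2 m$)
$f{\left(v,R \right)} = - 7 R$ ($f{\left(v,R \right)} = - 5 R - 2 R = - 7 R$)
$F = -81$ ($F = \left(\left(-7\right) \left(-4\right) - 1\right) \left(-3\right) = \left(28 - 1\right) \left(-3\right) = 27 \left(-3\right) = -81$)
$3 F U{\left(5,7 \right)} = 3 \left(-81\right) 7 = \left(-243\right) 7 = -1701$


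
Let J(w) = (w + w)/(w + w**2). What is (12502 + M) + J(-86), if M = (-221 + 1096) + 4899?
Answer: 1553458/85 ≈ 18276.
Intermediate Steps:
M = 5774 (M = 875 + 4899 = 5774)
J(w) = 2*w/(w + w**2) (J(w) = (2*w)/(w + w**2) = 2*w/(w + w**2))
(12502 + M) + J(-86) = (12502 + 5774) + 2/(1 - 86) = 18276 + 2/(-85) = 18276 + 2*(-1/85) = 18276 - 2/85 = 1553458/85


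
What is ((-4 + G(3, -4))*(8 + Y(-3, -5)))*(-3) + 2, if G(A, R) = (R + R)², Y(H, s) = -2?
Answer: -1078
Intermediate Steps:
G(A, R) = 4*R² (G(A, R) = (2*R)² = 4*R²)
((-4 + G(3, -4))*(8 + Y(-3, -5)))*(-3) + 2 = ((-4 + 4*(-4)²)*(8 - 2))*(-3) + 2 = ((-4 + 4*16)*6)*(-3) + 2 = ((-4 + 64)*6)*(-3) + 2 = (60*6)*(-3) + 2 = 360*(-3) + 2 = -1080 + 2 = -1078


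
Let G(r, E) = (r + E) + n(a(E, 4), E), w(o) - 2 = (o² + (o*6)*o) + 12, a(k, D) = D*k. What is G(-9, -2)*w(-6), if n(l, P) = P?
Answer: -3458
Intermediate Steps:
w(o) = 14 + 7*o² (w(o) = 2 + ((o² + (o*6)*o) + 12) = 2 + ((o² + (6*o)*o) + 12) = 2 + ((o² + 6*o²) + 12) = 2 + (7*o² + 12) = 2 + (12 + 7*o²) = 14 + 7*o²)
G(r, E) = r + 2*E (G(r, E) = (r + E) + E = (E + r) + E = r + 2*E)
G(-9, -2)*w(-6) = (-9 + 2*(-2))*(14 + 7*(-6)²) = (-9 - 4)*(14 + 7*36) = -13*(14 + 252) = -13*266 = -3458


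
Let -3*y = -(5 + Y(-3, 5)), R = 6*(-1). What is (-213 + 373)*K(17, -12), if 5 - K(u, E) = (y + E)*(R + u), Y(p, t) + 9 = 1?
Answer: 23680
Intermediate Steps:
Y(p, t) = -8 (Y(p, t) = -9 + 1 = -8)
R = -6
y = -1 (y = -(-1)*(5 - 8)/3 = -(-1)*(-3)/3 = -⅓*3 = -1)
K(u, E) = 5 - (-1 + E)*(-6 + u)
(-213 + 373)*K(17, -12) = (-213 + 373)*(-1 + 17 + 6*(-12) - 1*(-12)*17) = 160*(-1 + 17 - 72 + 204) = 160*148 = 23680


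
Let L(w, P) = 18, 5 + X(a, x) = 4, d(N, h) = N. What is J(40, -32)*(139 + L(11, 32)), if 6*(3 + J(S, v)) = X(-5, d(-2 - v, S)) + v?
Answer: -2669/2 ≈ -1334.5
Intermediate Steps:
X(a, x) = -1 (X(a, x) = -5 + 4 = -1)
J(S, v) = -19/6 + v/6 (J(S, v) = -3 + (-1 + v)/6 = -3 + (-1/6 + v/6) = -19/6 + v/6)
J(40, -32)*(139 + L(11, 32)) = (-19/6 + (1/6)*(-32))*(139 + 18) = (-19/6 - 16/3)*157 = -17/2*157 = -2669/2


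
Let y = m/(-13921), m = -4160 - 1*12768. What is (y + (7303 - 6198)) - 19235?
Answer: -252370802/13921 ≈ -18129.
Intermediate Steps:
m = -16928 (m = -4160 - 12768 = -16928)
y = 16928/13921 (y = -16928/(-13921) = -16928*(-1/13921) = 16928/13921 ≈ 1.2160)
(y + (7303 - 6198)) - 19235 = (16928/13921 + (7303 - 6198)) - 19235 = (16928/13921 + 1105) - 19235 = 15399633/13921 - 19235 = -252370802/13921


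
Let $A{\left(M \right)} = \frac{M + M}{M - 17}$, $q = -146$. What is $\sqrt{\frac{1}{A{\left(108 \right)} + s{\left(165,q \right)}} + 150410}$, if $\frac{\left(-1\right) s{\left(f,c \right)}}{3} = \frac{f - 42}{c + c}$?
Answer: $\frac{\sqrt{156116102093198}}{32217} \approx 387.83$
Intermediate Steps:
$s{\left(f,c \right)} = - \frac{3 \left(-42 + f\right)}{2 c}$ ($s{\left(f,c \right)} = - 3 \frac{f - 42}{c + c} = - 3 \frac{-42 + f}{2 c} = - \frac{3 \left(-42 + f\right)}{2 c}$)
$A{\left(M \right)} = \frac{2 M}{-17 + M}$
$\sqrt{\frac{1}{A{\left(108 \right)} + s{\left(165,q \right)}} + 150410} = \sqrt{\frac{1}{2 \cdot 108 \frac{1}{-17 + 108} + \frac{3 \left(42 - 165\right)}{2 \left(-146\right)}} + 150410} = \sqrt{\frac{1}{2 \cdot 108 \cdot \frac{1}{91} + \frac{3}{2} \left(- \frac{1}{146}\right) \left(42 - 165\right)} + 150410} = \sqrt{\frac{1}{2 \cdot 108 \cdot \frac{1}{91} + \frac{3}{2} \left(- \frac{1}{146}\right) \left(-123\right)} + 150410} = \sqrt{\frac{1}{\frac{216}{91} + \frac{369}{292}} + 150410} = \sqrt{\frac{1}{\frac{96651}{26572}} + 150410} = \sqrt{\frac{26572}{96651} + 150410} = \sqrt{\frac{14537303482}{96651}} = \frac{\sqrt{156116102093198}}{32217}$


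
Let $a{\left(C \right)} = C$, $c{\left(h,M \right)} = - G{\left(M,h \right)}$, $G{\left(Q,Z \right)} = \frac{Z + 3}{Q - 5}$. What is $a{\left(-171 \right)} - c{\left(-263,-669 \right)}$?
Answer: $- \frac{57497}{337} \approx -170.61$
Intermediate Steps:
$G{\left(Q,Z \right)} = \frac{3 + Z}{-5 + Q}$
$c{\left(h,M \right)} = - \frac{3 + h}{-5 + M}$
$a{\left(-171 \right)} - c{\left(-263,-669 \right)} = -171 - \frac{-3 - -263}{-5 - 669} = -171 - \frac{-3 + 263}{-674} = -171 - \left(- \frac{1}{674}\right) 260 = -171 - - \frac{130}{337} = -171 + \frac{130}{337} = - \frac{57497}{337}$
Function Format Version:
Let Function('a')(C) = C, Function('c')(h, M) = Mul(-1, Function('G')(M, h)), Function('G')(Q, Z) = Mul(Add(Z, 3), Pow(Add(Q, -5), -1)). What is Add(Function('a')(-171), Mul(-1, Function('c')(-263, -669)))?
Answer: Rational(-57497, 337) ≈ -170.61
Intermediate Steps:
Function('G')(Q, Z) = Mul(Pow(Add(-5, Q), -1), Add(3, Z)) (Function('G')(Q, Z) = Mul(Add(3, Z), Pow(Add(-5, Q), -1)) = Mul(Pow(Add(-5, Q), -1), Add(3, Z)))
Function('c')(h, M) = Mul(-1, Pow(Add(-5, M), -1), Add(3, h)) (Function('c')(h, M) = Mul(-1, Mul(Pow(Add(-5, M), -1), Add(3, h))) = Mul(-1, Pow(Add(-5, M), -1), Add(3, h)))
Add(Function('a')(-171), Mul(-1, Function('c')(-263, -669))) = Add(-171, Mul(-1, Mul(Pow(Add(-5, -669), -1), Add(-3, Mul(-1, -263))))) = Add(-171, Mul(-1, Mul(Pow(-674, -1), Add(-3, 263)))) = Add(-171, Mul(-1, Mul(Rational(-1, 674), 260))) = Add(-171, Mul(-1, Rational(-130, 337))) = Add(-171, Rational(130, 337)) = Rational(-57497, 337)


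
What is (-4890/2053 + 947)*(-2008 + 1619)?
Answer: -754388089/2053 ≈ -3.6746e+5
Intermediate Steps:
(-4890/2053 + 947)*(-2008 + 1619) = (-4890*1/2053 + 947)*(-389) = (-4890/2053 + 947)*(-389) = (1939301/2053)*(-389) = -754388089/2053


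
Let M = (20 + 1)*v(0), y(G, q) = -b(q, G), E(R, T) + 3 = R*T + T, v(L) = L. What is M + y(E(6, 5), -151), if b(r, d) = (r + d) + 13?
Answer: 106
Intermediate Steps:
E(R, T) = -3 + T + R*T (E(R, T) = -3 + (R*T + T) = -3 + (T + R*T) = -3 + T + R*T)
b(r, d) = 13 + d + r (b(r, d) = (d + r) + 13 = 13 + d + r)
y(G, q) = -13 - G - q (y(G, q) = -(13 + G + q) = -13 - G - q)
M = 0 (M = (20 + 1)*0 = 21*0 = 0)
M + y(E(6, 5), -151) = 0 + (-13 - (-3 + 5 + 6*5) - 1*(-151)) = 0 + (-13 - (-3 + 5 + 30) + 151) = 0 + (-13 - 1*32 + 151) = 0 + (-13 - 32 + 151) = 0 + 106 = 106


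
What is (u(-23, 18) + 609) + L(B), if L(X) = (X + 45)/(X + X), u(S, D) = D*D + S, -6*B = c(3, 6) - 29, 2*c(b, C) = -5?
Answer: 12807/14 ≈ 914.79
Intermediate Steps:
c(b, C) = -5/2 (c(b, C) = (1/2)*(-5) = -5/2)
B = 21/4 (B = -(-5/2 - 29)/6 = -1/6*(-63/2) = 21/4 ≈ 5.2500)
u(S, D) = S + D**2 (u(S, D) = D**2 + S = S + D**2)
L(X) = (45 + X)/(2*X) (L(X) = (45 + X)/((2*X)) = (45 + X)*(1/(2*X)) = (45 + X)/(2*X))
(u(-23, 18) + 609) + L(B) = ((-23 + 18**2) + 609) + (45 + 21/4)/(2*(21/4)) = ((-23 + 324) + 609) + (1/2)*(4/21)*(201/4) = (301 + 609) + 67/14 = 910 + 67/14 = 12807/14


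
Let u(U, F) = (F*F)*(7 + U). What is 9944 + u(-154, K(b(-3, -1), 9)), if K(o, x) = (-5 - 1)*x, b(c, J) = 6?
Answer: -418708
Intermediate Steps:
K(o, x) = -6*x
u(U, F) = F²*(7 + U)
9944 + u(-154, K(b(-3, -1), 9)) = 9944 + (-6*9)²*(7 - 154) = 9944 + (-54)²*(-147) = 9944 + 2916*(-147) = 9944 - 428652 = -418708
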